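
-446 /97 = -4.60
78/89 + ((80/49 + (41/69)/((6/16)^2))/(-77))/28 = 1275329822/1459709559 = 0.87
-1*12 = -12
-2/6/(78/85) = -85/234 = -0.36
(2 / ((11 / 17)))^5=45435424 / 161051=282.12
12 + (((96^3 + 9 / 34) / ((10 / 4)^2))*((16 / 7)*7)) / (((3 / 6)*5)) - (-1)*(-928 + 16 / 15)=5769725636 / 6375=905055.00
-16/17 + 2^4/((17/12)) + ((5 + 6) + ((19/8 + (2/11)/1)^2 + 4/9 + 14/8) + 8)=45123977/1184832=38.08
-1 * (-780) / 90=26 / 3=8.67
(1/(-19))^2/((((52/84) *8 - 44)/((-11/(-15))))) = -77/1480100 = -0.00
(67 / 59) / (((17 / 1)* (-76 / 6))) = -201 / 38114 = -0.01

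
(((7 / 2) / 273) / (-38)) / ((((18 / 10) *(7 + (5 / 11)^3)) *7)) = -6655 / 1763123544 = -0.00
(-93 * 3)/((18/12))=-186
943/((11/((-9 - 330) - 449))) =-743084/11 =-67553.09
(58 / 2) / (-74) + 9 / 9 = 45 / 74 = 0.61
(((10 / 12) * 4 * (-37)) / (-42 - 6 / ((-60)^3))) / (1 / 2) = 8880000 / 1511999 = 5.87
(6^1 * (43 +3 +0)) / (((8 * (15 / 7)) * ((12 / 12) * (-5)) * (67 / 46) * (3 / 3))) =-3703 / 1675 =-2.21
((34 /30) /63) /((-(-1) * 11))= 17 /10395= 0.00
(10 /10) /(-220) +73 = 16059 /220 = 73.00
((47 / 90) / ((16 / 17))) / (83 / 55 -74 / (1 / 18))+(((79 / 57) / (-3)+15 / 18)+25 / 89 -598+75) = -18615331584071 / 35637784416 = -522.35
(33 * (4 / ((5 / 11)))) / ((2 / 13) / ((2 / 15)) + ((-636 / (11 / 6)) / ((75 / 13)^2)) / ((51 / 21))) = -441226500 / 4767571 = -92.55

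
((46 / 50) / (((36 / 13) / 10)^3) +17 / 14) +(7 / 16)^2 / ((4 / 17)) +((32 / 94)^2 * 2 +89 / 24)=568958527247 / 11543067648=49.29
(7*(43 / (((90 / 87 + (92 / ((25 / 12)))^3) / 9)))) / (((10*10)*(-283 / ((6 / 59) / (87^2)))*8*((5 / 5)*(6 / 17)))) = -3198125 / 604639977520917696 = -0.00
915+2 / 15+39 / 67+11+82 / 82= 932354 / 1005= 927.72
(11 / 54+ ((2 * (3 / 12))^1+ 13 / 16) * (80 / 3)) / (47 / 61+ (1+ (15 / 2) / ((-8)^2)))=7421504 / 397953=18.65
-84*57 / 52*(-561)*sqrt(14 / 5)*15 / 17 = 118503*sqrt(70) / 13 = 76266.71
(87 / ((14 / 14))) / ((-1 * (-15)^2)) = -29 / 75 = -0.39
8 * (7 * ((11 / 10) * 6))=1848 / 5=369.60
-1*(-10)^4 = -10000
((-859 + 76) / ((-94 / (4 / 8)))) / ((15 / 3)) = 783 / 940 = 0.83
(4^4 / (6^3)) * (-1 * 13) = -416 / 27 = -15.41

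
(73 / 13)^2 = 5329 / 169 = 31.53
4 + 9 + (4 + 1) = 18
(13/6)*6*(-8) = -104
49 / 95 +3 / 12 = 291 / 380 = 0.77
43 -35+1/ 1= 9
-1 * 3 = -3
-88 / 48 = -11 / 6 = -1.83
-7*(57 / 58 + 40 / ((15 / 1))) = -25.55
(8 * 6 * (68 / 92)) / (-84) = -68 / 161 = -0.42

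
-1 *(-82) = 82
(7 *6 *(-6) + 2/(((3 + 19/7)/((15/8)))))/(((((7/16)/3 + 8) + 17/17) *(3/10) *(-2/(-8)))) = -160860/439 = -366.42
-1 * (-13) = 13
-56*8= -448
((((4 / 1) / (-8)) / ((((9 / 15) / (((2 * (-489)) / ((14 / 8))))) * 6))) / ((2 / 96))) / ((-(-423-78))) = 26080 / 3507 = 7.44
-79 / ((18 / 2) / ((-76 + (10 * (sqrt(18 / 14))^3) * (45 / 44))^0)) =-79 / 9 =-8.78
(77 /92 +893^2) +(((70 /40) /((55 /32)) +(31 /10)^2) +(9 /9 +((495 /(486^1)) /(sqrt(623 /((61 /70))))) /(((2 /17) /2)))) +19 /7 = 187 * sqrt(54290) /67284 +35307726544 /44275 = 797464.83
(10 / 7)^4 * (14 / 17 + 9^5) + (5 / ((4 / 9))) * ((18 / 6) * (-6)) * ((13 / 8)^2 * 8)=157821800435 / 653072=241660.64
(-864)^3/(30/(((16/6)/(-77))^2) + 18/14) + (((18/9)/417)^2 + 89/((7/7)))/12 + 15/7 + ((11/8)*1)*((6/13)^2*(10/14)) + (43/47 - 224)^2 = 11636033276196249388163/484985605574230956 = 23992.53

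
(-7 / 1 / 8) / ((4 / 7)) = -49 / 32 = -1.53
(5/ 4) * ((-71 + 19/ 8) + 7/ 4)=-2675/ 32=-83.59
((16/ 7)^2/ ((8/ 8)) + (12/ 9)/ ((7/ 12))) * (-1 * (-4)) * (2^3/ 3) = 11776/ 147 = 80.11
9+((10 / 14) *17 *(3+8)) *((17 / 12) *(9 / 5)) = 9789 / 28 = 349.61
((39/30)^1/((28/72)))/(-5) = -117/175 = -0.67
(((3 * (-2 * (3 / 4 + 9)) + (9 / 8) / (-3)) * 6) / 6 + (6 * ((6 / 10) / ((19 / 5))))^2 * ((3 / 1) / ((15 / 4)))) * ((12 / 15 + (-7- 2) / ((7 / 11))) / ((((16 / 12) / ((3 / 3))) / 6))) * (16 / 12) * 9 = 10588874283 / 252700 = 41902.95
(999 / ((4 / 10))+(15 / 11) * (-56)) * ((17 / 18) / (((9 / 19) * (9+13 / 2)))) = 5734865 / 18414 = 311.44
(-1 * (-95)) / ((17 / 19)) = 1805 / 17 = 106.18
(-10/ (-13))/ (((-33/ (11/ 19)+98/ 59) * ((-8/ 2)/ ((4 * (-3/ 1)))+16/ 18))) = -1062/ 93379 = -0.01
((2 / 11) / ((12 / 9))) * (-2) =-3 / 11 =-0.27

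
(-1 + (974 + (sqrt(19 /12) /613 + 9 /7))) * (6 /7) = 835.10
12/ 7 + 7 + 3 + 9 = 145/ 7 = 20.71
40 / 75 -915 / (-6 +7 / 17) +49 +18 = 65912 / 285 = 231.27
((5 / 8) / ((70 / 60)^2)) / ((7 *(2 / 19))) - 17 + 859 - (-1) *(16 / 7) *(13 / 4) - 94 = 1037303 / 1372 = 756.05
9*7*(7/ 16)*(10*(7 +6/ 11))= 183015/ 88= 2079.72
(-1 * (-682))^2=465124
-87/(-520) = 87/520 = 0.17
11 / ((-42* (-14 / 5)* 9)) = 55 / 5292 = 0.01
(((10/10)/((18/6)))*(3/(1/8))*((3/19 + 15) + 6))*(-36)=-115776/19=-6093.47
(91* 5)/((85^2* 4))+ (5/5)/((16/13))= 19149/23120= 0.83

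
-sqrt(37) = -6.08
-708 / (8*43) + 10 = 7.94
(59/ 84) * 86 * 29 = 73573/ 42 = 1751.74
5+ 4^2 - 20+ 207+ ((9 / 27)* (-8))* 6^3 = -368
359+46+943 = 1348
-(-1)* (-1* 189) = -189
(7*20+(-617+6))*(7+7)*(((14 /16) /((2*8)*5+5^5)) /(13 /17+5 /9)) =-3531087 /2589640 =-1.36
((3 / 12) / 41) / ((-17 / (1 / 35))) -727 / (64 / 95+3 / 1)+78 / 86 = -288464449727 / 1464383060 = -196.99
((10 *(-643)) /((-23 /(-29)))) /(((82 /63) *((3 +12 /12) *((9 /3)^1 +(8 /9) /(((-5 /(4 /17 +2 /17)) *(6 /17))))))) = -551.77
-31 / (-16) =31 / 16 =1.94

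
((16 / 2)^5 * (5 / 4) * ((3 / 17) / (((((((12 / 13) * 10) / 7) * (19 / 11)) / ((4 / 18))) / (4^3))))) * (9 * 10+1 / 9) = 106405691392 / 26163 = 4067029.45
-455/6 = -75.83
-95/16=-5.94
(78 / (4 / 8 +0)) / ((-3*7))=-52 / 7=-7.43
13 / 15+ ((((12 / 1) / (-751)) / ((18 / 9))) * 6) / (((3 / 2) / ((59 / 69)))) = 217469 / 259095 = 0.84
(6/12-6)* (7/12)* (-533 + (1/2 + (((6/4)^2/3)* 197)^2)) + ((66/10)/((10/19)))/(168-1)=-36515340697/534400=-68329.60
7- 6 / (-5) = 41 / 5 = 8.20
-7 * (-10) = 70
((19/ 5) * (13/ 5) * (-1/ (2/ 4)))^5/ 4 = -7354865808056/ 9765625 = -753138.26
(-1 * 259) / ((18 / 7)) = -1813 / 18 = -100.72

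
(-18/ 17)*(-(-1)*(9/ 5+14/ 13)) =-198/ 65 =-3.05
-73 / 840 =-0.09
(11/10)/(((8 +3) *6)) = 1/60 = 0.02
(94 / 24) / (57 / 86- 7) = -2021 / 3270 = -0.62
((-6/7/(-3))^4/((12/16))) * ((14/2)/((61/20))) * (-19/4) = -6080/62769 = -0.10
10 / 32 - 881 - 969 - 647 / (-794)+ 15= -11648759 / 6352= -1833.87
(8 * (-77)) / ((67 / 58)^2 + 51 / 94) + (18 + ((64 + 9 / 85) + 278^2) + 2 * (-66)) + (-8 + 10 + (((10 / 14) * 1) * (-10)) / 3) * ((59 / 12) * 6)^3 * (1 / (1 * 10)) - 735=2276092042979 / 30270030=75192.92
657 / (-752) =-657 / 752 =-0.87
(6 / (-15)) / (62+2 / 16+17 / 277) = -4432 / 689025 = -0.01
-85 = -85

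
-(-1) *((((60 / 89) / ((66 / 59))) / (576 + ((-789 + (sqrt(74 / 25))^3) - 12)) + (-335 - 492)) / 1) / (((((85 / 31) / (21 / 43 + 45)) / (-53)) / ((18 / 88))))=7892465134500 *sqrt(74) / 6223794971517739 + 4628508484082589854469 / 31118974857588695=148735.90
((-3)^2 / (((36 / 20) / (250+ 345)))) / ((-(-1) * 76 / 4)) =2975 / 19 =156.58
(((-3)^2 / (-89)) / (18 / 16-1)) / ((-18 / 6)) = 24 / 89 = 0.27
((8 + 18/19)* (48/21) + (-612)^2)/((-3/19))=-2372241.52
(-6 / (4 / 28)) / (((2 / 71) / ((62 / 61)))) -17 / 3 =-278363 / 183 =-1521.11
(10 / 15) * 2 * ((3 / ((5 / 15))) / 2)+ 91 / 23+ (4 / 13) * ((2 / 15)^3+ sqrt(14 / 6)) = 10.43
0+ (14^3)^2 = 7529536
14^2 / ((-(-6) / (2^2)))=392 / 3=130.67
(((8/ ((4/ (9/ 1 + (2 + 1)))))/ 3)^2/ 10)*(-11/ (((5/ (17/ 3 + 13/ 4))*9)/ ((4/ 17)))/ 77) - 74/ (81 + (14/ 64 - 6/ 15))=-0.96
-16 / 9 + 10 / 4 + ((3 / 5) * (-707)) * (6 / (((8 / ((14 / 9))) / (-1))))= 22303 / 45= 495.62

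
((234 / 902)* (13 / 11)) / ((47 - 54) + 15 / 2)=0.61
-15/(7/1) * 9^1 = -135/7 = -19.29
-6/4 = -3/2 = -1.50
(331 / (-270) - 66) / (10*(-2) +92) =-18151 / 19440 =-0.93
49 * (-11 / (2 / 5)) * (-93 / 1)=250635 / 2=125317.50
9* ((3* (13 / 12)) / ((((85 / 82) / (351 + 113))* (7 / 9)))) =10016136 / 595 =16833.84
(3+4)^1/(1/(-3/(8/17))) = -357/8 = -44.62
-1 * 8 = -8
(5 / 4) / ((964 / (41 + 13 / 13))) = 105 / 1928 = 0.05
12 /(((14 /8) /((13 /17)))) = 5.24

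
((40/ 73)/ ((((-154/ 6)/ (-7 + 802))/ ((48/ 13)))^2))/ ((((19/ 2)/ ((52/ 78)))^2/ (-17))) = -15843299328000/ 26405732353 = -599.99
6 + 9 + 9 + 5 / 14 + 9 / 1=467 / 14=33.36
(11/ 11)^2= 1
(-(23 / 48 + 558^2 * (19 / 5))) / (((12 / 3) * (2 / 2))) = -283964083 / 960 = -295795.92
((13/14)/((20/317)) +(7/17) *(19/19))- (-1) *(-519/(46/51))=-61339829/109480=-560.28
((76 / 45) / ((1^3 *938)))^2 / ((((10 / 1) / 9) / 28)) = 2888 / 35350875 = 0.00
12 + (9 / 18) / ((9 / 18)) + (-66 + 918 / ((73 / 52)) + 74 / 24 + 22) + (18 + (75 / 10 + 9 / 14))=3998947 / 6132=652.14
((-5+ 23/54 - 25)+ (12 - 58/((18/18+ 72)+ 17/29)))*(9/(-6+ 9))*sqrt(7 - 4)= -1057997*sqrt(3)/19206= -95.41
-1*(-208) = 208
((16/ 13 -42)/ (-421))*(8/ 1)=4240/ 5473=0.77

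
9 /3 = 3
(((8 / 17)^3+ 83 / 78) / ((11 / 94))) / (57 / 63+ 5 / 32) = 9.41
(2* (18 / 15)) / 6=2 / 5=0.40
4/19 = 0.21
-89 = -89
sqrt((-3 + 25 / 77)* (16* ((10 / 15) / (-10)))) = 1.69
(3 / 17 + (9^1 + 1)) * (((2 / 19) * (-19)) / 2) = -173 / 17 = -10.18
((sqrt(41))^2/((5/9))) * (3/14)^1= 15.81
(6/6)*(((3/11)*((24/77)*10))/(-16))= -0.05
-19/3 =-6.33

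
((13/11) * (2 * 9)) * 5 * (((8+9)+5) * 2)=4680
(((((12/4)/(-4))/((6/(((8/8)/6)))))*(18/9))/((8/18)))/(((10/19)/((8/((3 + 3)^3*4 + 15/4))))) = -19/11570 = -0.00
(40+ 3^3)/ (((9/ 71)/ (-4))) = -19028/ 9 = -2114.22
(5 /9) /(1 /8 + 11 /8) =0.37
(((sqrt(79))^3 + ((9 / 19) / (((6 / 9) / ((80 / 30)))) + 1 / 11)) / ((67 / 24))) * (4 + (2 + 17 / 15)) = 71048 / 14003 + 67624 * sqrt(79) / 335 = 1799.27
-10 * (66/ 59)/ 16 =-165/ 236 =-0.70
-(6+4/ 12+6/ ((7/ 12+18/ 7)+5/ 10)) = -7345/ 921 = -7.98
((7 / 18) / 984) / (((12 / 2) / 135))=35 / 3936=0.01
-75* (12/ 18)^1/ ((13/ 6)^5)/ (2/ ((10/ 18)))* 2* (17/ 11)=-3672000/ 4084223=-0.90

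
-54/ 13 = -4.15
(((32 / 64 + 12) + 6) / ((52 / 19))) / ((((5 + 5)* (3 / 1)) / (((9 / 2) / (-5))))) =-2109 / 10400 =-0.20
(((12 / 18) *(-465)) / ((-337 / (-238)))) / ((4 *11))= -18445 / 3707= -4.98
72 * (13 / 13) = 72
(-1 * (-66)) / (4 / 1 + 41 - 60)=-22 / 5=-4.40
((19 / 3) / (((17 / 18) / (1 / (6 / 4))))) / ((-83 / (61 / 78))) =-2318 / 55029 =-0.04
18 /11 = 1.64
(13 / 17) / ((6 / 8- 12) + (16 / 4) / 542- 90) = -14092 / 1865699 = -0.01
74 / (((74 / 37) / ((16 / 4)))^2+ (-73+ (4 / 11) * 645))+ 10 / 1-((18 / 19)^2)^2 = 8954553022 / 927755199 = 9.65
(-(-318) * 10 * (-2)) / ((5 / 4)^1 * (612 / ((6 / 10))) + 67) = -3180 / 671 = -4.74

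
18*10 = 180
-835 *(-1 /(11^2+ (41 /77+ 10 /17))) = 1093015 /159856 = 6.84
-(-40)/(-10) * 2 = -8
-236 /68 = -59 /17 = -3.47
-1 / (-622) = 1 / 622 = 0.00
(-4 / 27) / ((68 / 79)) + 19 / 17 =434 / 459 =0.95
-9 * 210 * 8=-15120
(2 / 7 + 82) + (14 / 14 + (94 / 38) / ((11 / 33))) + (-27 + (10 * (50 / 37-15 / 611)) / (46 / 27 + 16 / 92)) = 124060016888 / 1752924173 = 70.77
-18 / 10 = -9 / 5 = -1.80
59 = 59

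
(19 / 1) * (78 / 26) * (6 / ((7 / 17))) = 830.57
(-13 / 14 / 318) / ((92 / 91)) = -169 / 58512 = -0.00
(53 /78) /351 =53 /27378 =0.00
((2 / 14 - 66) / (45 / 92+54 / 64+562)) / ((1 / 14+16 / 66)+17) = -22393536 / 3316489387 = -0.01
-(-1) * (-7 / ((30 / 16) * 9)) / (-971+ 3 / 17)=119 / 278505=0.00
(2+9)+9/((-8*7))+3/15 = 3091/280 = 11.04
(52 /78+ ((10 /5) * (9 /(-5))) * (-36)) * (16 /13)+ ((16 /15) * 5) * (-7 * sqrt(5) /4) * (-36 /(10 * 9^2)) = 161.26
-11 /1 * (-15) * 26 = 4290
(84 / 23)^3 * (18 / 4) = 2667168 / 12167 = 219.21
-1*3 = -3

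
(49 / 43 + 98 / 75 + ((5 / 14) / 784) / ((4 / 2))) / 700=173195453 / 49556640000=0.00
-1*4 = -4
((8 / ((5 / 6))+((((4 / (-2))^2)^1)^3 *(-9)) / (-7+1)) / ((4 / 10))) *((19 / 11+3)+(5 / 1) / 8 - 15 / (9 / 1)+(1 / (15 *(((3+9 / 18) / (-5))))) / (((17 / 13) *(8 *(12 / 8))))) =346789 / 357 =971.40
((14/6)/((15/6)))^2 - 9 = -1829/225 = -8.13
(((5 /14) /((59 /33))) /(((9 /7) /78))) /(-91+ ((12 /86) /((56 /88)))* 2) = -215215 /1608281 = -0.13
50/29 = 1.72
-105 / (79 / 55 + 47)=-1925 / 888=-2.17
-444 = -444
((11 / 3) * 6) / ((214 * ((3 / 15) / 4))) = 220 / 107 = 2.06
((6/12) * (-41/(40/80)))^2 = 1681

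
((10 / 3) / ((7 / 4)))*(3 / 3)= 40 / 21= 1.90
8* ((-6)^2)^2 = 10368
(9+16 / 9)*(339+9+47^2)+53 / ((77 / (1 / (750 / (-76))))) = 27558.71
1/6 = 0.17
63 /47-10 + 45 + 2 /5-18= 4404 /235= 18.74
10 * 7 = 70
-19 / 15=-1.27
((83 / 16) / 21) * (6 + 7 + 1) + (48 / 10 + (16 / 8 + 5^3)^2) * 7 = 13552807 / 120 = 112940.06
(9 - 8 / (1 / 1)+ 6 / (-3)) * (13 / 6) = -13 / 6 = -2.17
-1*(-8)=8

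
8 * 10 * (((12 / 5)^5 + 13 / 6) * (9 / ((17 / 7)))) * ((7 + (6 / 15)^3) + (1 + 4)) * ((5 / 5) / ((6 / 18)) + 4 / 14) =1276607328672 / 1328125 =961210.22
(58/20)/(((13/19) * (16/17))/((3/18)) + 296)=9367/968560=0.01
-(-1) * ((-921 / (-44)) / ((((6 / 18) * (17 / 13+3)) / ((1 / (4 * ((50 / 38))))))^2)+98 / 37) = 153935353237 / 51054080000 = 3.02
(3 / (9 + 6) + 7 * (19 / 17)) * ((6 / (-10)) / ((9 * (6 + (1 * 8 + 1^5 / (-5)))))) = -682 / 17595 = -0.04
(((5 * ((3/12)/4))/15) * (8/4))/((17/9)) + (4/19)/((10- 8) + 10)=307/7752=0.04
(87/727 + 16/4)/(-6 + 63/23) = -13777/10905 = -1.26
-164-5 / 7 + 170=37 / 7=5.29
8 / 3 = 2.67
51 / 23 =2.22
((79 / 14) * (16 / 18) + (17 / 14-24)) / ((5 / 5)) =-2239 / 126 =-17.77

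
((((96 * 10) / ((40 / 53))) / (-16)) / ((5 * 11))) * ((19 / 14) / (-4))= 3021 / 6160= 0.49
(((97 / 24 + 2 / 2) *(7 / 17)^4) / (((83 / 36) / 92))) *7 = 280643286 / 6932243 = 40.48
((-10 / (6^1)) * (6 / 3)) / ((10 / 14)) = -14 / 3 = -4.67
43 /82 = 0.52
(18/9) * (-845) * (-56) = 94640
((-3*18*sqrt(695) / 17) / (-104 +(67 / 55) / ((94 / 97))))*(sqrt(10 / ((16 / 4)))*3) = 2093850*sqrt(278) / 9030077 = 3.87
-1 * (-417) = 417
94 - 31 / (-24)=2287 / 24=95.29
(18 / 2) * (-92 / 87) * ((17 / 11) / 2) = -2346 / 319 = -7.35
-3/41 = -0.07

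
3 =3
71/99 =0.72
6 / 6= 1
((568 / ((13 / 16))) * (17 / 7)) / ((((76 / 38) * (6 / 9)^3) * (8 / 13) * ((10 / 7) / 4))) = 65178 / 5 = 13035.60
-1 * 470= -470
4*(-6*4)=-96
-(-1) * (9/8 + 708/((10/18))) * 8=51021/5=10204.20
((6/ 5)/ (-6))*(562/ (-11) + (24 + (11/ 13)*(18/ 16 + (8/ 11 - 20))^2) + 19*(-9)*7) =8652471/ 45760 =189.08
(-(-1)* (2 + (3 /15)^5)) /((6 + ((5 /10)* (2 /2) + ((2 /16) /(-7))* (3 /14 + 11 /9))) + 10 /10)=44107056 /164809375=0.27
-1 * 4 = -4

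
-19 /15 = -1.27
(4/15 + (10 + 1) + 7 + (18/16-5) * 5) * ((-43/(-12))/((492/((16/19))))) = -0.01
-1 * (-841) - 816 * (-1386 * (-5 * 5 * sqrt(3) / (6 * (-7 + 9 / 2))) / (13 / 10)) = 2512261.38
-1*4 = -4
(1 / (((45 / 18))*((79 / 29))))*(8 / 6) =232 / 1185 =0.20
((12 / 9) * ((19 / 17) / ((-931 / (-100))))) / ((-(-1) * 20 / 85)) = 100 / 147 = 0.68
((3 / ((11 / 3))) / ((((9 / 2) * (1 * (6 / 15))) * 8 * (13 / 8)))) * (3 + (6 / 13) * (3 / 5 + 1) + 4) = 503 / 1859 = 0.27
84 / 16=21 / 4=5.25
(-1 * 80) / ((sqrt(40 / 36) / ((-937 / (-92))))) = -5622 * sqrt(10) / 23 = -772.97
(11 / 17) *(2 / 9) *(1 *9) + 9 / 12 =139 / 68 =2.04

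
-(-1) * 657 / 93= 219 / 31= 7.06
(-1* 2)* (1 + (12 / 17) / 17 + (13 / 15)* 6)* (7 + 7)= -252532 / 1445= -174.76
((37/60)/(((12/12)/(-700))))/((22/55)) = -6475/6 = -1079.17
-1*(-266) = 266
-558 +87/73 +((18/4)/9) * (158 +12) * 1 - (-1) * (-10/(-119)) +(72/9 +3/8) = -32200915/69496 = -463.35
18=18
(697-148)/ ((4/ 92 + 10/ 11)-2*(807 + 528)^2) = -138897/ 901805609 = -0.00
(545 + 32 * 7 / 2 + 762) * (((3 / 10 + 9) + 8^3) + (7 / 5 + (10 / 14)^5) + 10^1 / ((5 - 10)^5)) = 15587874846093 / 21008750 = 741970.60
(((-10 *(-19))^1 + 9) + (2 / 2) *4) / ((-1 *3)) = -203 / 3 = -67.67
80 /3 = 26.67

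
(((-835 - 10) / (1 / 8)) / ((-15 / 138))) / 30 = 31096 / 15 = 2073.07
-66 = -66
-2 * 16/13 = -32/13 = -2.46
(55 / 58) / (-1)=-55 / 58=-0.95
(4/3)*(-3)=-4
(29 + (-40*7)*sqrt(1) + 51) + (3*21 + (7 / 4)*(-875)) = -6673 / 4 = -1668.25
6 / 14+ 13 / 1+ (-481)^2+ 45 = 1619936 / 7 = 231419.43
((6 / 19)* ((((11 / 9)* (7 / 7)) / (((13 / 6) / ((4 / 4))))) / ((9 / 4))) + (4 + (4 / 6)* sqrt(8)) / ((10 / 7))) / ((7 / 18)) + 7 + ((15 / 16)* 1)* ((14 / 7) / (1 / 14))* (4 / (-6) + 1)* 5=12* sqrt(2) / 5 + 2010951 / 34580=61.55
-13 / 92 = -0.14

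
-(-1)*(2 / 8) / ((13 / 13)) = 1 / 4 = 0.25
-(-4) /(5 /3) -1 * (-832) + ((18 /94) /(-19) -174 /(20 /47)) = 759925 /1786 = 425.49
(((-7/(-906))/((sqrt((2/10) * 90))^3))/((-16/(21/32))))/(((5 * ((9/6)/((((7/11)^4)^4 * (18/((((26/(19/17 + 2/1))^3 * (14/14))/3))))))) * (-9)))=242433331216113915773 * sqrt(2)/82824808993553546696739340984320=0.00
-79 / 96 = -0.82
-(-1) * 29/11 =29/11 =2.64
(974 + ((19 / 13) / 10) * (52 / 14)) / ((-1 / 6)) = -204654 / 35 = -5847.26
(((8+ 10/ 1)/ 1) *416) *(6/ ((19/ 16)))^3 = 6624903168/ 6859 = 965870.12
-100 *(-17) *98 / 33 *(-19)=-3165400 / 33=-95921.21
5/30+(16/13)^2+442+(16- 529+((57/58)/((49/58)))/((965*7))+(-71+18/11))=-512002620917/3691918230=-138.68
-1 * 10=-10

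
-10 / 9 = -1.11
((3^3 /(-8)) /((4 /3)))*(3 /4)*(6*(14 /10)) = -5103 /320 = -15.95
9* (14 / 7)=18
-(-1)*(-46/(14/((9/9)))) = -23/7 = -3.29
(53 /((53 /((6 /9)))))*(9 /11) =6 /11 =0.55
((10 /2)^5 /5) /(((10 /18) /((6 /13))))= 6750 /13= 519.23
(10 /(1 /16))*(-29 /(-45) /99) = 928 /891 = 1.04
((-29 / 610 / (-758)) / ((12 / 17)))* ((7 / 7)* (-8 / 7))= -493 / 4854990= -0.00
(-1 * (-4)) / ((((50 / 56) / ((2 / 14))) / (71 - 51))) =12.80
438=438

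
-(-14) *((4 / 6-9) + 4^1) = -182 / 3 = -60.67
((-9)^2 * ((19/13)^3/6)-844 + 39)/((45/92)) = -154190942/98865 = -1559.61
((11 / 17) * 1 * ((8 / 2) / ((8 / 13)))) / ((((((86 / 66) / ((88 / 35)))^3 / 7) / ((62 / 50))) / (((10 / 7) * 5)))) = 108564432717312 / 57950664625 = 1873.39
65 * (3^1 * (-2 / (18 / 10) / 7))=-650 / 21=-30.95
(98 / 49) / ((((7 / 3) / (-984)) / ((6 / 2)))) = -17712 / 7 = -2530.29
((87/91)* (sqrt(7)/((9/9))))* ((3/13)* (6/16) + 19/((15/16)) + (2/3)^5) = 75065659* sqrt(7)/3832920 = 51.82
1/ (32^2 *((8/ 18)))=9/ 4096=0.00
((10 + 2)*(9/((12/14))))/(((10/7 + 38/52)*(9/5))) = 12740/393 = 32.42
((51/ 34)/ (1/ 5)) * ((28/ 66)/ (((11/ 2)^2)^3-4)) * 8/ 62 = 1792/ 120803001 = 0.00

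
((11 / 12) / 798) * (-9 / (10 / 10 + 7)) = -0.00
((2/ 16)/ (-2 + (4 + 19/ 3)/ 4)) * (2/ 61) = 3/ 427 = 0.01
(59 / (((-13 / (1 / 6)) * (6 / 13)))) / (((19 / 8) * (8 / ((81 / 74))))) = -531 / 5624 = -0.09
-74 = -74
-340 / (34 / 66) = -660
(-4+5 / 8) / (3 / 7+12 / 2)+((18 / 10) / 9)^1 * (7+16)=163 / 40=4.08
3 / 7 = 0.43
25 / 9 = 2.78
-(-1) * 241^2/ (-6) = -58081/ 6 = -9680.17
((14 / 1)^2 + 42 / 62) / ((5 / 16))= 97552 / 155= 629.37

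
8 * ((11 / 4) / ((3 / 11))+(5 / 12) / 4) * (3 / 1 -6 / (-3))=815 / 2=407.50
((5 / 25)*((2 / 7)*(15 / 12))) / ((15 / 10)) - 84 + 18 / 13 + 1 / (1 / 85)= 2.43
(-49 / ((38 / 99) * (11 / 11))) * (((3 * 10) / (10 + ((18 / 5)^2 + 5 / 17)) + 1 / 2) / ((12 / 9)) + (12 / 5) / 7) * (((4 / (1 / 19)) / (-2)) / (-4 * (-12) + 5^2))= 112.00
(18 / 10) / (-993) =-3 / 1655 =-0.00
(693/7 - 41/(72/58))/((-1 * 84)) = -0.79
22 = 22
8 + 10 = 18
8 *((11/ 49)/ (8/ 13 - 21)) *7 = -1144/ 1855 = -0.62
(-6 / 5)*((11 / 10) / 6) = -0.22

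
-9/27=-1/3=-0.33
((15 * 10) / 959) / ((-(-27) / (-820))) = -41000 / 8631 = -4.75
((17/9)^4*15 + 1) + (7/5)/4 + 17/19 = 160555411/831060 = 193.19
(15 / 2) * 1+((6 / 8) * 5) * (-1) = 15 / 4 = 3.75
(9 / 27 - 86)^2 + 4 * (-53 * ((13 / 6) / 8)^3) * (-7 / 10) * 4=7350.57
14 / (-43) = -14 / 43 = -0.33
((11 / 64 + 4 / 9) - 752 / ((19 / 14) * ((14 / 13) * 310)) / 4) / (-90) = -341603 / 152668800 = -0.00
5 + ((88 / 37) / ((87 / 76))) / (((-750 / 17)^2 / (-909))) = 202680367 / 50296875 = 4.03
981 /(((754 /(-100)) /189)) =-9270450 /377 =-24590.05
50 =50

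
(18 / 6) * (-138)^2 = 57132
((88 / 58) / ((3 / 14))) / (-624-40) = -77 / 7221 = -0.01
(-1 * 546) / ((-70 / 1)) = 39 / 5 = 7.80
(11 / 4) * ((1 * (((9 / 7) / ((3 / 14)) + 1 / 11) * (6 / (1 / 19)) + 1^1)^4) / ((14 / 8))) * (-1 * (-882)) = 431309663675654526 / 1331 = 324049334091400.85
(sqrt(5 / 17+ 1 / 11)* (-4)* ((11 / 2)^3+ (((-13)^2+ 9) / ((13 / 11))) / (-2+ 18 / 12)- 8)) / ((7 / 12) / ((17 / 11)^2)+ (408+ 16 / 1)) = 9092484* sqrt(374) / 210392897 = 0.84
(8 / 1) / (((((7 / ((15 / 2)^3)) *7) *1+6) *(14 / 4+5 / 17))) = 0.34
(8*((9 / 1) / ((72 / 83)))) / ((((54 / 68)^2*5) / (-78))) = -2494648 / 1215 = -2053.21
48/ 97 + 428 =41564/ 97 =428.49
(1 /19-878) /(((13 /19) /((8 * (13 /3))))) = -133448 /3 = -44482.67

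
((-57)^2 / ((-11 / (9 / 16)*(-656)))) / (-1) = -29241 / 115456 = -0.25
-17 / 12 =-1.42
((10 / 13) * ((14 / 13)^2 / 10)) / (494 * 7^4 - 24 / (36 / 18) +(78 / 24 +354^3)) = 0.00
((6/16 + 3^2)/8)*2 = 2.34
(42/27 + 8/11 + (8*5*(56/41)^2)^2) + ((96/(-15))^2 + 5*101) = 6116.72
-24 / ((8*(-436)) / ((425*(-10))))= -6375 / 218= -29.24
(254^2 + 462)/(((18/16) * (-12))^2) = 259912/729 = 356.53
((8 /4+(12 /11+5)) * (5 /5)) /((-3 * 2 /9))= -267 /22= -12.14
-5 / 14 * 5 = -25 / 14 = -1.79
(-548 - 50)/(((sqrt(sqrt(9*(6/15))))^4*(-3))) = 1495/27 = 55.37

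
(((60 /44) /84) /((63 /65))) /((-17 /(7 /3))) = -325 /141372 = -0.00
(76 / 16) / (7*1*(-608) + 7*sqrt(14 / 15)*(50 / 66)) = -4717548 / 4226916883-3135*sqrt(210) / 33815335064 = -0.00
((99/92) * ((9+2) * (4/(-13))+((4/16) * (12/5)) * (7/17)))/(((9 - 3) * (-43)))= 114411/8742760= 0.01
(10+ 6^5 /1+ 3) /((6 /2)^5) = 7789 /243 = 32.05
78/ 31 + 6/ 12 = 187/ 62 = 3.02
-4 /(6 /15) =-10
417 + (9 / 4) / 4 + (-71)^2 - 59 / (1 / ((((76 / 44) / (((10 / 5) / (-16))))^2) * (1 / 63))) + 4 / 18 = 214662293 / 40656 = 5279.97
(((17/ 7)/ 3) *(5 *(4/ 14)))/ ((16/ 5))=425/ 1176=0.36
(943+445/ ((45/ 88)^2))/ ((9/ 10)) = 2142262/ 729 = 2938.63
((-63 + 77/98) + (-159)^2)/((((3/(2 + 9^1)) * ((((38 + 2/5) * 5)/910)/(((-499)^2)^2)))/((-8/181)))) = -1201017567943512.13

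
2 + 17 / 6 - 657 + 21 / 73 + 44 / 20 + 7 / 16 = -11374711 / 17520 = -649.24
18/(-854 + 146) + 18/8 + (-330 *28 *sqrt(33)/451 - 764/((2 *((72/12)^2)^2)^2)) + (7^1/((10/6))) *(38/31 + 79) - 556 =-3330484179527/15360088320 - 840 *sqrt(33)/41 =-334.52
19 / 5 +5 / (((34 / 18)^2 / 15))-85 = -86959 / 1445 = -60.18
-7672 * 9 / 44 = -17262 / 11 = -1569.27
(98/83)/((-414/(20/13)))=-0.00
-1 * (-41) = 41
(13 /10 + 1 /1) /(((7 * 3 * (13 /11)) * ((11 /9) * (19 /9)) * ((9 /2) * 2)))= 69 /17290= 0.00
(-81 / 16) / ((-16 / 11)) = 891 / 256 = 3.48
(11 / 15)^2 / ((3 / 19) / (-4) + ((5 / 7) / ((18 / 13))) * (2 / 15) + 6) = 193116 / 2165125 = 0.09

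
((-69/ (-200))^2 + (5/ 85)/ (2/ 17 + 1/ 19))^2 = 41767505641/ 193600000000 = 0.22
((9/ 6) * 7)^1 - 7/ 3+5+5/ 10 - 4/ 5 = 193/ 15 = 12.87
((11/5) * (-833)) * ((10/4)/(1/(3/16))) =-27489/32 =-859.03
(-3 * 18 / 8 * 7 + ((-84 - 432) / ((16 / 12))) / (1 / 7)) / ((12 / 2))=-3675 / 8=-459.38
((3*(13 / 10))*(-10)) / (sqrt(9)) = -13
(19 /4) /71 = 0.07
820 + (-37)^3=-49833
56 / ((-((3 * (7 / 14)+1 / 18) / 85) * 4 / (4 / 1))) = -3060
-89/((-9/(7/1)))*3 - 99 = 326/3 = 108.67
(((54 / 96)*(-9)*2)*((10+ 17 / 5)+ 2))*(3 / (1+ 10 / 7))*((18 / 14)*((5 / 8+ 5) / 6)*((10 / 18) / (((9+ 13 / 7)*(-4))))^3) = 0.00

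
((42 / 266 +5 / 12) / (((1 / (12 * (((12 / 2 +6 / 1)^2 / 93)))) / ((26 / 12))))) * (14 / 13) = 14672 / 589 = 24.91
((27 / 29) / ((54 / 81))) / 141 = 27 / 2726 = 0.01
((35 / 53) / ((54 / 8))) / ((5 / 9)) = 0.18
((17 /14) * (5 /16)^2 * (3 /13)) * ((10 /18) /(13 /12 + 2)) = 2125 /430976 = 0.00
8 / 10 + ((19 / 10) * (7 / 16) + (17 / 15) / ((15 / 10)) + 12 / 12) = 4877 / 1440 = 3.39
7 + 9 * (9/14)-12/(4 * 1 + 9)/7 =329/26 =12.65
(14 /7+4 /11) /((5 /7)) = 182 /55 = 3.31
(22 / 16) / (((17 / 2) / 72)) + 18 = 504 / 17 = 29.65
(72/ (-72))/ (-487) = 1/ 487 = 0.00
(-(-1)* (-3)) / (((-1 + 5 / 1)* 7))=-0.11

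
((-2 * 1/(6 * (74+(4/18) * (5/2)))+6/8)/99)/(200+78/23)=0.00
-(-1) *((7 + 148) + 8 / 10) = 779 / 5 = 155.80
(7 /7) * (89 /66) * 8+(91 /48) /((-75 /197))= 230003 /39600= 5.81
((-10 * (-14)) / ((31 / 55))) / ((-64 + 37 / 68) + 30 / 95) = -9948400 / 2528887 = -3.93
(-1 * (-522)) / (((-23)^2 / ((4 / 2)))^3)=4176 / 148035889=0.00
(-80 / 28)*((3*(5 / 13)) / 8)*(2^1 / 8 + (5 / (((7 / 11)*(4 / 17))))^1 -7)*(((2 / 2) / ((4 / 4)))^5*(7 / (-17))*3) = 83925 / 6188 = 13.56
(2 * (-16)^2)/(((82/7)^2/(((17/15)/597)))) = 106624/15053355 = 0.01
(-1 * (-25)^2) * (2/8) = -156.25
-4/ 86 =-2/ 43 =-0.05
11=11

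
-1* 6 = -6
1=1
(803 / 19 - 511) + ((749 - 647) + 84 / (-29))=-203668 / 551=-369.63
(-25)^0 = 1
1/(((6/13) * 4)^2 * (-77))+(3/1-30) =-1197673/44352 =-27.00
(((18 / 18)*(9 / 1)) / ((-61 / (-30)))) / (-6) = -45 / 61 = -0.74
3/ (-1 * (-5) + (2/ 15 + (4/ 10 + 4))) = 45/ 143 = 0.31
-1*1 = -1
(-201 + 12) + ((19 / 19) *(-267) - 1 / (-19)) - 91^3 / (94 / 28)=-200857047 / 893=-224923.90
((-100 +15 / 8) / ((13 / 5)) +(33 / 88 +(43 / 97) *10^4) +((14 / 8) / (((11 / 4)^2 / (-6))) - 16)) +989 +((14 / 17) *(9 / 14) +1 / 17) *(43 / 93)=5179227725209 / 964922244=5367.51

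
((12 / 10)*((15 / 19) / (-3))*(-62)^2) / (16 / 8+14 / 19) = -5766 / 13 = -443.54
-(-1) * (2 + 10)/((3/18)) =72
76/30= 38/15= 2.53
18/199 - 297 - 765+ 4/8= -422441/398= -1061.41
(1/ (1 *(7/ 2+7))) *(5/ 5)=2/ 21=0.10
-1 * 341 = -341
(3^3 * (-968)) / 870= -4356 / 145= -30.04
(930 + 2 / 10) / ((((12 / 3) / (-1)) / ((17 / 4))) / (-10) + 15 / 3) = 79067 / 433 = 182.60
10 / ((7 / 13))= 130 / 7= 18.57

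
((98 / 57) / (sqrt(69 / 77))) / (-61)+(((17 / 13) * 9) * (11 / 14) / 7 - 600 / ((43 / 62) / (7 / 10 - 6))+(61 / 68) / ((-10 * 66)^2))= 3721175338644451 / 811343332800 - 98 * sqrt(5313) / 239913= 4586.41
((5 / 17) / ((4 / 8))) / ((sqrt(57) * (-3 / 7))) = -70 * sqrt(57) / 2907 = -0.18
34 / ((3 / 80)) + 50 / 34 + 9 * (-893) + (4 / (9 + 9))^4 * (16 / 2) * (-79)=-795303868 / 111537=-7130.40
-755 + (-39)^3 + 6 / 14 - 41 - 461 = -424029 / 7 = -60575.57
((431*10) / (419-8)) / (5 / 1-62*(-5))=0.03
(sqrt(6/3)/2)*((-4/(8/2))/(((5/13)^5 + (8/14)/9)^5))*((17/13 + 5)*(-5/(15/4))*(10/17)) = 294486774981482141164578098603903439240*sqrt(2)/228896712453067759482670731435119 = 1819454.66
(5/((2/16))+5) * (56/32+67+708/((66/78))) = 1792845/44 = 40746.48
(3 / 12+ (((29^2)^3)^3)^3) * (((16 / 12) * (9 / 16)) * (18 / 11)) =1006736100026253227962228926784553353732911434784837721069594483543179771383934375 / 88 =11440182954843786681388960000000000000000000000000000000000000000000000000000000.00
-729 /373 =-1.95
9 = 9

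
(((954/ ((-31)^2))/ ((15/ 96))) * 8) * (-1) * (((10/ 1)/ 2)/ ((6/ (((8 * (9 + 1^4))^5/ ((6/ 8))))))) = -177838489600000/ 961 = -185055660353.80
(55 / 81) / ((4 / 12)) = 55 / 27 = 2.04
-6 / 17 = -0.35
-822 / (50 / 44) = -18084 / 25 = -723.36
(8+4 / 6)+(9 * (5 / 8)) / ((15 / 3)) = 235 / 24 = 9.79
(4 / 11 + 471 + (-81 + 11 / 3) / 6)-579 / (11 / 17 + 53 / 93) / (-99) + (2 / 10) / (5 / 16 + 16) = 12795694699 / 27619020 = 463.29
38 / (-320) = -0.12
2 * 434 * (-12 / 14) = -744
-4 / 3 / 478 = -2 / 717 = -0.00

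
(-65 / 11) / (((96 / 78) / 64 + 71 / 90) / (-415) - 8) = 63121500 / 85477601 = 0.74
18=18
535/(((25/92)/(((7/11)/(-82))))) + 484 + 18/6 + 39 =510.72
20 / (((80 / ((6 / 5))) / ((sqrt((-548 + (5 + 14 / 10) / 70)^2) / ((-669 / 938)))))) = -6424228 / 27875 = -230.47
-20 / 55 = -4 / 11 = -0.36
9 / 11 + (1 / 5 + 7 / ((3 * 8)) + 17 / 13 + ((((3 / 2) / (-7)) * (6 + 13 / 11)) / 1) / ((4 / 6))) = 37129 / 120120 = 0.31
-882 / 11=-80.18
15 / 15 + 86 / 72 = 79 / 36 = 2.19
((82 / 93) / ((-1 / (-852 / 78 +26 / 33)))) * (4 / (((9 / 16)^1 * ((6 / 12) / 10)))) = 456366080 / 359073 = 1270.96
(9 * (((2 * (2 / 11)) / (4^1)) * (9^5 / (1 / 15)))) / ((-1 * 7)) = -7971615 / 77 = -103527.47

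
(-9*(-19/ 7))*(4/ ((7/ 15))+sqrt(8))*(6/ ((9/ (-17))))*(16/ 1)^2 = -29767680/ 49 - 992256*sqrt(2)/ 7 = -807969.66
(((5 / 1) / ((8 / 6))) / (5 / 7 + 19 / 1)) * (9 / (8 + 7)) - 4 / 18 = -179 / 1656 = -0.11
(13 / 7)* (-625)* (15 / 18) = -40625 / 42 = -967.26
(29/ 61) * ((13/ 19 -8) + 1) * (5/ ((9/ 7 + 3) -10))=3045/ 1159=2.63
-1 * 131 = -131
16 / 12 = 4 / 3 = 1.33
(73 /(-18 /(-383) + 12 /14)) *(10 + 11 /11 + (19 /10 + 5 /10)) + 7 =13197611 /12120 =1088.91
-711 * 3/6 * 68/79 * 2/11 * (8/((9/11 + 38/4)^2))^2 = -834121728/2655237841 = -0.31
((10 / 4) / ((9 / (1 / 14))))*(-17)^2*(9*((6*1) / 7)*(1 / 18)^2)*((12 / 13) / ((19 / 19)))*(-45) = -7225 / 1274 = -5.67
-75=-75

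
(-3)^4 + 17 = 98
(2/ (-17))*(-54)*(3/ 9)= 2.12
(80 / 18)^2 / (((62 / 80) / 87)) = 1856000 / 837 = 2217.44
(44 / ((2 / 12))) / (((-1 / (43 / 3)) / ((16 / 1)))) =-60544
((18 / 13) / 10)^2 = 81 / 4225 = 0.02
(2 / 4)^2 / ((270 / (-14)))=-7 / 540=-0.01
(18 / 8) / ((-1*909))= -1 / 404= -0.00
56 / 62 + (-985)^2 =30077003 / 31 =970225.90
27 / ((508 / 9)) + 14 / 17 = 11243 / 8636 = 1.30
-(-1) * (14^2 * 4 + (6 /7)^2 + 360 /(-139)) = 5327188 /6811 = 782.14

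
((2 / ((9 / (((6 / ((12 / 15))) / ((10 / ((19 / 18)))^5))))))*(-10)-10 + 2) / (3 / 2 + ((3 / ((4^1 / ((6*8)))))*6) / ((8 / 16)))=-90701740099 / 4914766368000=-0.02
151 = 151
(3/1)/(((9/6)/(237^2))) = 112338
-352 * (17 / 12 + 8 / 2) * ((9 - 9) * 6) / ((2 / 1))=0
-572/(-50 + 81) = -572/31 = -18.45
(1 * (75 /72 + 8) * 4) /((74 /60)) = 29.32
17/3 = 5.67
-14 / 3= -4.67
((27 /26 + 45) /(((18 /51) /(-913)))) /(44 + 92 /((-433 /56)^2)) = -1161096690831 /443977456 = -2615.22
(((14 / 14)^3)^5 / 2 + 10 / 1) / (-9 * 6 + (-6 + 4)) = -3 / 16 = -0.19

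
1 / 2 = 0.50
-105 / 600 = -7 / 40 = -0.18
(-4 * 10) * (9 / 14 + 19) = -5500 / 7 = -785.71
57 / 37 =1.54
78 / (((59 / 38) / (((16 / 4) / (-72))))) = -494 / 177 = -2.79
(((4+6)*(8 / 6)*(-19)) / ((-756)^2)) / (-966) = 95 / 207038916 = 0.00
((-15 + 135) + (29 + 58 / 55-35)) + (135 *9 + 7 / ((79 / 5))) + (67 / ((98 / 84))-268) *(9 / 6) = 30860289 / 30415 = 1014.64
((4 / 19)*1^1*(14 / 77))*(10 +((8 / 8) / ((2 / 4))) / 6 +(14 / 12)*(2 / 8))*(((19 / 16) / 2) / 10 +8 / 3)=44489 / 40128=1.11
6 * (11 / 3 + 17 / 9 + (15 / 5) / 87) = 2918 / 87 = 33.54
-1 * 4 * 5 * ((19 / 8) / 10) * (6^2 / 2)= -171 / 2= -85.50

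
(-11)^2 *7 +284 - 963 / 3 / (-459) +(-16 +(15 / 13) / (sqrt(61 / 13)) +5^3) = 1241.23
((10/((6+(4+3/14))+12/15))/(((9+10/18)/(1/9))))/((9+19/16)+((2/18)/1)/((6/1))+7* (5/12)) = 50400/62648119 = 0.00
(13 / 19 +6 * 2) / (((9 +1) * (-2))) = -241 / 380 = -0.63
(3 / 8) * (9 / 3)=9 / 8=1.12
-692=-692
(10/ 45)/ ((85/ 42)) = 28/ 255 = 0.11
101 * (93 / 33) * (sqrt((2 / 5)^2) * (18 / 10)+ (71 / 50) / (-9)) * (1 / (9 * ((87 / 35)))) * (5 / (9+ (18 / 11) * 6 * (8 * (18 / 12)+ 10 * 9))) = 0.04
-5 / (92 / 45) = -225 / 92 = -2.45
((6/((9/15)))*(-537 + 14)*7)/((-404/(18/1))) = 164745/101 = 1631.14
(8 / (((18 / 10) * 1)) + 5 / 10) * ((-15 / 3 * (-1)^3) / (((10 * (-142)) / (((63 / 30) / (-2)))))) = 623 / 34080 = 0.02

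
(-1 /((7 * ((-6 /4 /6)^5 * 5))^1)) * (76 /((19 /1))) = 4096 /35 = 117.03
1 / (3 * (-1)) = -1 / 3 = -0.33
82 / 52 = 41 / 26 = 1.58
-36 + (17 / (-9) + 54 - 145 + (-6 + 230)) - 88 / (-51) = 96.84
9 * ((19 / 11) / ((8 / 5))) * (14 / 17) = 5985 / 748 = 8.00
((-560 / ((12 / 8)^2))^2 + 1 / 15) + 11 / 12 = 61946.66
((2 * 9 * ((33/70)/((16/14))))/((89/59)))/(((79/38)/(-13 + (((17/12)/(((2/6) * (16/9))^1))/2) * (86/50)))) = -11659786677/449984000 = -25.91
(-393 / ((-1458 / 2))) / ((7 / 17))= 2227 / 1701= 1.31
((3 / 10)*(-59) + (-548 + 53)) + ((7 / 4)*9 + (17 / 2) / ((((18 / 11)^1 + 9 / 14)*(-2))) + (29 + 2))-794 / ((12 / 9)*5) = -4120141 / 7020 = -586.91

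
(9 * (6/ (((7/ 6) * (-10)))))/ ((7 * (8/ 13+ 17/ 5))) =-234/ 1421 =-0.16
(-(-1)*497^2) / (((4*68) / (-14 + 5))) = -2223081 / 272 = -8173.09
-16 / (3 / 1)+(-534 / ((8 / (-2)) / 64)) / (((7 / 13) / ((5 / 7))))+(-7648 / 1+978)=684806 / 147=4658.54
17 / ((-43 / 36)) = -612 / 43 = -14.23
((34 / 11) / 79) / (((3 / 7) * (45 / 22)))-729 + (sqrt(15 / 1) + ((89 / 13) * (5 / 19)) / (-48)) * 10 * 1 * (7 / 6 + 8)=-30869083543 / 42148080 + 275 * sqrt(15) / 3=-377.37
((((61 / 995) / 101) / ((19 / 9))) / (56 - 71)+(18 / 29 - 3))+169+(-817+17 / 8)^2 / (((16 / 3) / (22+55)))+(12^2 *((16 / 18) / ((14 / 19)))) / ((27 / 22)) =513707331526402569823 / 53583097881600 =9587115.19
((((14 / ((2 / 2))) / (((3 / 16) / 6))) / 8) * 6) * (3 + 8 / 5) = 7728 / 5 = 1545.60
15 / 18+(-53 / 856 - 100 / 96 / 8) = 4391 / 6848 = 0.64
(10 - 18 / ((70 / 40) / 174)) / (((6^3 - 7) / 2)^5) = -398656 / 2791447540343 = -0.00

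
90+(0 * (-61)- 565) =-475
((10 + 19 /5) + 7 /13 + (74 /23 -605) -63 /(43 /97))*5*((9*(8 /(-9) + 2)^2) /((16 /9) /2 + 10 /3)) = -2344989600 /244283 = -9599.48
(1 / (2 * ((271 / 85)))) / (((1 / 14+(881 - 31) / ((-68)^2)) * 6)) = 0.10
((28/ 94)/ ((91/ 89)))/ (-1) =-178/ 611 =-0.29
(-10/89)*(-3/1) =0.34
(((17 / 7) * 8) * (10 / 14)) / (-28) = -170 / 343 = -0.50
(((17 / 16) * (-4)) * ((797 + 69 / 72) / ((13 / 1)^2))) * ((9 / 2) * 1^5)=-976701 / 10816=-90.30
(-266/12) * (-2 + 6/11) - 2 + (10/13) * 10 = 16274/429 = 37.93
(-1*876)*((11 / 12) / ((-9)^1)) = 89.22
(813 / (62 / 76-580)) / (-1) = 30894 / 22009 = 1.40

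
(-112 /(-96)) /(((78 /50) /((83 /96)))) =14525 /22464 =0.65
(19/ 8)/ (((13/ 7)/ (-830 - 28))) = -4389/ 4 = -1097.25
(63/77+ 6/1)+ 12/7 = 657/77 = 8.53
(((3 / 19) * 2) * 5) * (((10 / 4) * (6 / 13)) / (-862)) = -0.00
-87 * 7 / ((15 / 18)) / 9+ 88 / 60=-1196 / 15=-79.73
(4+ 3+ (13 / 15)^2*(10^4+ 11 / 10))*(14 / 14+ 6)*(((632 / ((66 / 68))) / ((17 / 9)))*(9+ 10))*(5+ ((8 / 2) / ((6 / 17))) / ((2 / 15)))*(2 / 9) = 6894674143.53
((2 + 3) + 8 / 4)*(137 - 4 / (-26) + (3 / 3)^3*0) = 12481 / 13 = 960.08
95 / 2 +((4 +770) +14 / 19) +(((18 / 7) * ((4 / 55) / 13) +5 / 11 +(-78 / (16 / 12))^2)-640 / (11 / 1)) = 1592565077 / 380380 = 4186.77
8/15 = 0.53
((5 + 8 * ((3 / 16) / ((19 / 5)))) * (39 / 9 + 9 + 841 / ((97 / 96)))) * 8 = 10620640 / 291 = 36497.04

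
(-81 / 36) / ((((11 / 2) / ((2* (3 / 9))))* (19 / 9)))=-27 / 209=-0.13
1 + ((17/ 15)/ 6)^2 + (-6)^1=-40211/ 8100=-4.96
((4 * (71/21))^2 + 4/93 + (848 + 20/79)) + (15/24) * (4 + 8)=2243588231/2160018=1038.69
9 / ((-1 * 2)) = -9 / 2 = -4.50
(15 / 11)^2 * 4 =900 / 121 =7.44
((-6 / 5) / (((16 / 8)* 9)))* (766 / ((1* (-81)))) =766 / 1215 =0.63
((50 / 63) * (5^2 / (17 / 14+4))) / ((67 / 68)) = 170000 / 44019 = 3.86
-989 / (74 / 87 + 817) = -86043 / 71153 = -1.21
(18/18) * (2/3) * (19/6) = 19/9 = 2.11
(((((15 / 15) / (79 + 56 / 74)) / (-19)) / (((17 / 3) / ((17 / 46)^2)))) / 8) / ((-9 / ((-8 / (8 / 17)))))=-10693 / 2847408096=-0.00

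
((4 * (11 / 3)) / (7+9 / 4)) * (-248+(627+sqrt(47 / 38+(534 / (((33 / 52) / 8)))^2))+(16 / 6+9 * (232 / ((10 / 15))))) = 1855216 / 333+8 * sqrt(7917605719082) / 2109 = 16244.80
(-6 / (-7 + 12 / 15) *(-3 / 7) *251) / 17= -22590 / 3689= -6.12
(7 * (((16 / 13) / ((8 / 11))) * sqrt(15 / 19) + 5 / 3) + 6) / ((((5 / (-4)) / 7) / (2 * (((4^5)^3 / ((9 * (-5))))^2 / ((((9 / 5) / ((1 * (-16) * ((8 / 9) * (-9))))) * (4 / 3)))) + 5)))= -109499872821539907407876 / 18225 - 318169441783342372468168 * sqrt(285) / 1500525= -9587849529088182128.55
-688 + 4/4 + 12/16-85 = -3085/4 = -771.25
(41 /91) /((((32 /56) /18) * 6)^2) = 2583 /208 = 12.42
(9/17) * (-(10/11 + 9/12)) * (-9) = 5913/748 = 7.91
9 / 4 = 2.25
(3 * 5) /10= 3 /2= 1.50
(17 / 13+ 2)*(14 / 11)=602 / 143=4.21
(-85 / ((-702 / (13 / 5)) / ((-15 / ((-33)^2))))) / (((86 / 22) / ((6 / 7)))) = -85 / 89397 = -0.00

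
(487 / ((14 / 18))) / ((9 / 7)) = 487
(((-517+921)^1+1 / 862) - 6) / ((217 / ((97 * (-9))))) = -1380213 / 862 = -1601.18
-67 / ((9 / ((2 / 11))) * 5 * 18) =-67 / 4455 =-0.02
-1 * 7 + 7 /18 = -119 /18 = -6.61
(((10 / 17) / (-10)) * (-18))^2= 324 / 289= 1.12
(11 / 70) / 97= 11 / 6790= 0.00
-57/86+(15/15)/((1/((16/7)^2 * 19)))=415511/4214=98.60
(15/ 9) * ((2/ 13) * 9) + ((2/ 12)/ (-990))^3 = 2.31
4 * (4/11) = 16/11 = 1.45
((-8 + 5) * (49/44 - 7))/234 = 259/3432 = 0.08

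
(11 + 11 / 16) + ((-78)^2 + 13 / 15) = 1463173 / 240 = 6096.55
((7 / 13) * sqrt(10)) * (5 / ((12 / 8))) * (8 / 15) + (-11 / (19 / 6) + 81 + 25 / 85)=112 * sqrt(10) / 117 + 25136 / 323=80.85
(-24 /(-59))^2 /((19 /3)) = 1728 /66139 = 0.03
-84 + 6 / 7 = -582 / 7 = -83.14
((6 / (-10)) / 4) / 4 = -3 / 80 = -0.04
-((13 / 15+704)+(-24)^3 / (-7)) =-281371 / 105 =-2679.72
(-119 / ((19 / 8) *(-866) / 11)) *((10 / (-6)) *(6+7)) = -340340 / 24681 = -13.79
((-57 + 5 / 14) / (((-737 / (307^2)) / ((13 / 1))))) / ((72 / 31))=30120001171 / 742896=40544.03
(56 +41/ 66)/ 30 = 3737/ 1980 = 1.89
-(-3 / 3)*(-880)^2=774400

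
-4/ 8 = -1/ 2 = -0.50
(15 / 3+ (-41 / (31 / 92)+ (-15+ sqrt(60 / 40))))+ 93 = -1199 / 31+ sqrt(6) / 2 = -37.45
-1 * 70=-70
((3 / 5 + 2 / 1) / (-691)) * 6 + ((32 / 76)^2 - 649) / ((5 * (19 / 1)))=-6.85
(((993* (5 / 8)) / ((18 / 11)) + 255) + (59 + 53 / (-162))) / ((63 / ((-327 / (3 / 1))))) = -97887995 / 81648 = -1198.90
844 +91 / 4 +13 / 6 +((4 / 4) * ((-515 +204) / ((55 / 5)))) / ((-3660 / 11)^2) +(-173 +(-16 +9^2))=760.92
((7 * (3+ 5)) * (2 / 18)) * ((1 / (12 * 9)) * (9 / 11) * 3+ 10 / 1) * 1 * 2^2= 2744 / 11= 249.45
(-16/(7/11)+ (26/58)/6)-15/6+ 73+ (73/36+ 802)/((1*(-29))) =129401/7308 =17.71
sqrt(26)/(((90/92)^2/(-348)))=-245456 * sqrt(26)/675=-1854.20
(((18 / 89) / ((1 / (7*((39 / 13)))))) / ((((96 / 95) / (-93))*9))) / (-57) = 0.76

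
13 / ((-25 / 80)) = -208 / 5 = -41.60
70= 70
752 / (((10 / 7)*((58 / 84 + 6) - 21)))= -110544 / 3005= -36.79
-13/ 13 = -1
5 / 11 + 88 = 973 / 11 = 88.45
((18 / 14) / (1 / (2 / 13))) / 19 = 18 / 1729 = 0.01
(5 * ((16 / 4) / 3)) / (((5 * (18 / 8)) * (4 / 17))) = 68 / 27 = 2.52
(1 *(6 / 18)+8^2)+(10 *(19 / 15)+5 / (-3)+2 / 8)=907 / 12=75.58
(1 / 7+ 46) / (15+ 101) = 323 / 812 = 0.40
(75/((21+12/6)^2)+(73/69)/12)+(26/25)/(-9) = 6051/52900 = 0.11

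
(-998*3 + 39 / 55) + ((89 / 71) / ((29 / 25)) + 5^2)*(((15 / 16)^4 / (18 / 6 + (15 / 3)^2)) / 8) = -1244007133799289 / 415610961920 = -2993.20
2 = 2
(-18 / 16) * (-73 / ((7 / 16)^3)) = 980.71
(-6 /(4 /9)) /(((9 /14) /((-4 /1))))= 84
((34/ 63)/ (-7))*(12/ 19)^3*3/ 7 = -19584/ 2352637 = -0.01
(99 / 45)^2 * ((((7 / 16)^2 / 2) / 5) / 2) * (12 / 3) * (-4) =-0.74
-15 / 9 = -5 / 3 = -1.67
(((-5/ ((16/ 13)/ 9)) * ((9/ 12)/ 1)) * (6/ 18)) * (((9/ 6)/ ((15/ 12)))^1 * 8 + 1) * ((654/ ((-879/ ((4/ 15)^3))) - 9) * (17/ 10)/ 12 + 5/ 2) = -99992806849/ 843840000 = -118.50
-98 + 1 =-97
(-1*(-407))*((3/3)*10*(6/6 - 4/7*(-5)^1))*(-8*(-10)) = 8791200/7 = 1255885.71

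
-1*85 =-85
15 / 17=0.88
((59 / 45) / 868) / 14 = 59 / 546840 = 0.00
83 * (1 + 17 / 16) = 2739 / 16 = 171.19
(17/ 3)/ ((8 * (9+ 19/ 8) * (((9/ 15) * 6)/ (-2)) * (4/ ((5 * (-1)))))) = 425/ 9828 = 0.04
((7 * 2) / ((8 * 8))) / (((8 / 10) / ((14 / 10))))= 49 / 128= 0.38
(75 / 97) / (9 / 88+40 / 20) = 1320 / 3589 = 0.37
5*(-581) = -2905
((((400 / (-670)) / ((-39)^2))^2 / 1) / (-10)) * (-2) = 320 / 10385036649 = 0.00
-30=-30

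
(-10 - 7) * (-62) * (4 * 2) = 8432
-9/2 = -4.50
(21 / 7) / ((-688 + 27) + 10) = -1 / 217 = -0.00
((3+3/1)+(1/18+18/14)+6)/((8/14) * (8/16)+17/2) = 41/27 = 1.52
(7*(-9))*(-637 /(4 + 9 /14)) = 43218 /5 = 8643.60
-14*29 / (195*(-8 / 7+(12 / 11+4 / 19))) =-10241 / 780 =-13.13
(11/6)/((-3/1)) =-11/18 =-0.61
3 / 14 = 0.21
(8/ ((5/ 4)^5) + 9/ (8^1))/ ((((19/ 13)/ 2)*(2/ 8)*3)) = 1217593/ 178125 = 6.84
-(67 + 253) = -320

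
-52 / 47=-1.11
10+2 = 12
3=3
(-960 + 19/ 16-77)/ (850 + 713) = -0.66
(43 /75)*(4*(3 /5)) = 172 /125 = 1.38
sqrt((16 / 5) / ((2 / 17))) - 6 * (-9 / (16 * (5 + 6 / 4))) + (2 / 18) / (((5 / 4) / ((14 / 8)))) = 5.89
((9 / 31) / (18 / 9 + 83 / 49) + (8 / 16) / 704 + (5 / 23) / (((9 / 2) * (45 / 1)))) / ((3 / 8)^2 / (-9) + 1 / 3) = 1183042733 / 4676106402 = 0.25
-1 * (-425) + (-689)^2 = 475146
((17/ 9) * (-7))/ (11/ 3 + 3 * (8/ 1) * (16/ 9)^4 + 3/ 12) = -115668/ 2131415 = -0.05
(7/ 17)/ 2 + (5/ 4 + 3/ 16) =447/ 272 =1.64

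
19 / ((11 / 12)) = 228 / 11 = 20.73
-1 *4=-4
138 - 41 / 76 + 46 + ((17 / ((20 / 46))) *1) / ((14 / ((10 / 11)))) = 1088469 / 5852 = 186.00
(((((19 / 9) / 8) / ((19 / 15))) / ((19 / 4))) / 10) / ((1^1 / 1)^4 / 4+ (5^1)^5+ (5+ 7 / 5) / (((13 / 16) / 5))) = 13 / 9379977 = 0.00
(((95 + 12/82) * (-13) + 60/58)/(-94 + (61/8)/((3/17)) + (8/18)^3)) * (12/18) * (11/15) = 20948436432/1757966225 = 11.92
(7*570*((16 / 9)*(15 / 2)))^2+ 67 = 2830240067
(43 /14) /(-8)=-43 /112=-0.38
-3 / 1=-3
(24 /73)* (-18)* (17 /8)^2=-7803 /292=-26.72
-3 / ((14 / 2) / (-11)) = 33 / 7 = 4.71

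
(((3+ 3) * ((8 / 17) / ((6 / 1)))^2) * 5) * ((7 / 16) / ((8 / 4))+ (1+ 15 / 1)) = 865 / 289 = 2.99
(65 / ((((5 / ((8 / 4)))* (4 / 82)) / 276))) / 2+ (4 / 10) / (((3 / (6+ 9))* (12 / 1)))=441325 / 6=73554.17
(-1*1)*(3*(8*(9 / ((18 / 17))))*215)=-43860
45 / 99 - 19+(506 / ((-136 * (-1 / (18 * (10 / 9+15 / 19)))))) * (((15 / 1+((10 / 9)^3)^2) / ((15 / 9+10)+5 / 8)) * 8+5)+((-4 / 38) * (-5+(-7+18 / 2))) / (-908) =16997294024165254 / 8429598276363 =2016.38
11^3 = 1331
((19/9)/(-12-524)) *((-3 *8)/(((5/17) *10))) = 323/10050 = 0.03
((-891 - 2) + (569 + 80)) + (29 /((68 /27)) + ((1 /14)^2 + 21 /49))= -193299 /833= -232.05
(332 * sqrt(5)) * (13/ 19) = 507.94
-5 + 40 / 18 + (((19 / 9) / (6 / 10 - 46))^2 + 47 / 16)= 10810903 / 66781584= 0.16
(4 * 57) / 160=57 / 40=1.42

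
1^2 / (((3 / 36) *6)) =2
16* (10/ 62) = 80/ 31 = 2.58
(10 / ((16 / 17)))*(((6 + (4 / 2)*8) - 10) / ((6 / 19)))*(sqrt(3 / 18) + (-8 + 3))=-8075 / 4 + 1615*sqrt(6) / 24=-1853.92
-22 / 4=-11 / 2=-5.50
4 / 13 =0.31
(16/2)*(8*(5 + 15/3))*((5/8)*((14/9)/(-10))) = -560/9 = -62.22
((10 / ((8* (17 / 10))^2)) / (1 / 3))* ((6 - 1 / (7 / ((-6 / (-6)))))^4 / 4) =1059660375 / 22204448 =47.72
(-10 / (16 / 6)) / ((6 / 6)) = -3.75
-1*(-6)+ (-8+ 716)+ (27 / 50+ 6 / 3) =35827 / 50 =716.54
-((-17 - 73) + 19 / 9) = 791 / 9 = 87.89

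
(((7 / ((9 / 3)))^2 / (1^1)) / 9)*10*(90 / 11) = 4900 / 99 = 49.49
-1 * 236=-236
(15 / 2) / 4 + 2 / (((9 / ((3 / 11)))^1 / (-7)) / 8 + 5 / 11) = -8611 / 664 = -12.97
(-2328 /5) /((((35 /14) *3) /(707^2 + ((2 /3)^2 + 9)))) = -6982022752 /225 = -31031212.23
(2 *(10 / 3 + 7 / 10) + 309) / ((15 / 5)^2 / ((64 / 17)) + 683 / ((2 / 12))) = 304384 / 3936375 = 0.08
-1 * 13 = -13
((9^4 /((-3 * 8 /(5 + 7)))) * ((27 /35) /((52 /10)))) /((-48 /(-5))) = -295245 /5824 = -50.69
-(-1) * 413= 413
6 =6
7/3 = 2.33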